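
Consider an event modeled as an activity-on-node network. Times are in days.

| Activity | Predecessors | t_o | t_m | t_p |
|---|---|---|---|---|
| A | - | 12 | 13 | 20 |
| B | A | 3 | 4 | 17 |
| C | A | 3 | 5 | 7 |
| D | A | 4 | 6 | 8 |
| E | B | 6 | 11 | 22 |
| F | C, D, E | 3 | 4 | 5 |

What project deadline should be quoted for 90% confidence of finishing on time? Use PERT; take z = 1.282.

te_A = (12 + 4·13 + 20)/6 = 84/6 = 14; σ²_A = ((20−12)/6)² = 1.778
te_B = (3 + 4·4 + 17)/6 = 36/6 = 6; σ²_B = ((17−3)/6)² = 5.444
te_C = (3 + 4·5 + 7)/6 = 30/6 = 5; σ²_C = ((7−3)/6)² = 0.444
te_D = (4 + 4·6 + 8)/6 = 36/6 = 6; σ²_D = ((8−4)/6)² = 0.444
te_E = (6 + 4·11 + 22)/6 = 72/6 = 12; σ²_E = ((22−6)/6)² = 7.111
te_F = (3 + 4·4 + 5)/6 = 24/6 = 4; σ²_F = ((5−3)/6)² = 0.111

Forward pass:
ES_A = 0; EF_A = 14
ES_B = 14; EF_B = 14+6 = 20
ES_C = 14; EF_C = 14+5 = 19
ES_D = 14; EF_D = 14+6 = 20
ES_E = 20; EF_E = 20+12 = 32
ES_F = max(EF_C=19, EF_D=20, EF_E=32) = 32; EF_F = 32+4 = 36
Expected project duration μ = 36 days. Critical path: A → B → E → F.

Variance along critical path = 1.778 + 5.444 + 7.111 + 0.111 = 14.444; σ = 3.801 days.
D = μ + z·σ = 36 + 1.282·3.801 = 40.9 days

40.9 days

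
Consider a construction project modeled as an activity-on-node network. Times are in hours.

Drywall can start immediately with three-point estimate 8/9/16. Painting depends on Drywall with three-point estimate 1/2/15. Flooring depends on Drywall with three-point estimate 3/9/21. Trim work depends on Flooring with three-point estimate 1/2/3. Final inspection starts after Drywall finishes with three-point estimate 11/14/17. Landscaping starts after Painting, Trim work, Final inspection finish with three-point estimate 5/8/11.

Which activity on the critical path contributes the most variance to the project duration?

Drywall

te_Drywall = (8 + 4·9 + 16)/6 = 60/6 = 10; σ²_Drywall = ((16−8)/6)² = 1.778
te_Painting = (1 + 4·2 + 15)/6 = 24/6 = 4; σ²_Painting = ((15−1)/6)² = 5.444
te_Flooring = (3 + 4·9 + 21)/6 = 60/6 = 10; σ²_Flooring = ((21−3)/6)² = 9.000
te_Trim work = (1 + 4·2 + 3)/6 = 12/6 = 2; σ²_Trim work = ((3−1)/6)² = 0.111
te_Final inspection = (11 + 4·14 + 17)/6 = 84/6 = 14; σ²_Final inspection = ((17−11)/6)² = 1.000
te_Landscaping = (5 + 4·8 + 11)/6 = 48/6 = 8; σ²_Landscaping = ((11−5)/6)² = 1.000

Forward pass:
ES_Drywall = 0; EF_Drywall = 10
ES_Painting = 10; EF_Painting = 10+4 = 14
ES_Flooring = 10; EF_Flooring = 10+10 = 20
ES_Trim work = 20; EF_Trim work = 20+2 = 22
ES_Final inspection = 10; EF_Final inspection = 10+14 = 24
ES_Landscaping = max(EF_Painting=14, EF_Trim work=22, EF_Final inspection=24) = 24; EF_Landscaping = 24+8 = 32
Expected project duration μ = 32 hours. Critical path: Drywall → Final inspection → Landscaping.

Variances on critical path: σ²_Drywall=1.778, σ²_Final inspection=1.000, σ²_Landscaping=1.000.
Largest is σ²_Drywall = 1.778.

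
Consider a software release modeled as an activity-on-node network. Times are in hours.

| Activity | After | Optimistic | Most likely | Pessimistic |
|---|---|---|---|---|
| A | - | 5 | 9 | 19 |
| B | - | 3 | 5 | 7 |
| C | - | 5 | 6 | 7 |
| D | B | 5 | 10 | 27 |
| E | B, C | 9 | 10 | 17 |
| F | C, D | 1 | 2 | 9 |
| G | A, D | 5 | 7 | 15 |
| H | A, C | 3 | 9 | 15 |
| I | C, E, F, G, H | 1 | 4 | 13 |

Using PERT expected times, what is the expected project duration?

30 hours

te_A = (5 + 4·9 + 19)/6 = 60/6 = 10
te_B = (3 + 4·5 + 7)/6 = 30/6 = 5
te_C = (5 + 4·6 + 7)/6 = 36/6 = 6
te_D = (5 + 4·10 + 27)/6 = 72/6 = 12
te_E = (9 + 4·10 + 17)/6 = 66/6 = 11
te_F = (1 + 4·2 + 9)/6 = 18/6 = 3
te_G = (5 + 4·7 + 15)/6 = 48/6 = 8
te_H = (3 + 4·9 + 15)/6 = 54/6 = 9
te_I = (1 + 4·4 + 13)/6 = 30/6 = 5

Forward pass:
ES_A = 0; EF_A = 10
ES_B = 0; EF_B = 5
ES_C = 0; EF_C = 6
ES_D = 5; EF_D = 5+12 = 17
ES_E = max(EF_B=5, EF_C=6) = 6; EF_E = 6+11 = 17
ES_F = max(EF_C=6, EF_D=17) = 17; EF_F = 17+3 = 20
ES_G = max(EF_A=10, EF_D=17) = 17; EF_G = 17+8 = 25
ES_H = max(EF_A=10, EF_C=6) = 10; EF_H = 10+9 = 19
ES_I = max(EF_C=6, EF_E=17, EF_F=20, EF_G=25, EF_H=19) = 25; EF_I = 25+5 = 30
Expected project duration μ = 30 hours. Critical path: B → D → G → I.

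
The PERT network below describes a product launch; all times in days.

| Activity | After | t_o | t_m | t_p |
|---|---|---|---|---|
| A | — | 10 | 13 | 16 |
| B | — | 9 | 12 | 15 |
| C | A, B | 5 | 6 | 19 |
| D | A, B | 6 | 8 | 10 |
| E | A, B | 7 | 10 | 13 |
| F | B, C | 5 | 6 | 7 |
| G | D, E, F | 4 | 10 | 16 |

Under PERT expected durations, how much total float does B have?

1 days

te_A = (10 + 4·13 + 16)/6 = 78/6 = 13
te_B = (9 + 4·12 + 15)/6 = 72/6 = 12
te_C = (5 + 4·6 + 19)/6 = 48/6 = 8
te_D = (6 + 4·8 + 10)/6 = 48/6 = 8
te_E = (7 + 4·10 + 13)/6 = 60/6 = 10
te_F = (5 + 4·6 + 7)/6 = 36/6 = 6
te_G = (4 + 4·10 + 16)/6 = 60/6 = 10

Forward pass:
ES_A = 0; EF_A = 13
ES_B = 0; EF_B = 12
ES_C = max(EF_A=13, EF_B=12) = 13; EF_C = 13+8 = 21
ES_D = max(EF_A=13, EF_B=12) = 13; EF_D = 13+8 = 21
ES_E = max(EF_A=13, EF_B=12) = 13; EF_E = 13+10 = 23
ES_F = max(EF_B=12, EF_C=21) = 21; EF_F = 21+6 = 27
ES_G = max(EF_D=21, EF_E=23, EF_F=27) = 27; EF_G = 27+10 = 37
Expected project duration μ = 37 days. Critical path: A → C → F → G.

Backward pass:
LF_G = 37; LS_G = 37−10 = 27
LF_F = LS_G = 27; LS_F = 27−6 = 21
LF_E = LS_G = 27; LS_E = 27−10 = 17
LF_D = LS_G = 27; LS_D = 27−8 = 19
LF_C = LS_F = 21; LS_C = 21−8 = 13
LF_B = min(LS_C=13, LS_D=19, LS_E=17, LS_F=21) = 13; LS_B = 13−12 = 1
LF_A = min(LS_C=13, LS_D=19, LS_E=17) = 13; LS_A = 13−13 = 0
Slack_B = LS_B − ES_B = 1 − 0 = 1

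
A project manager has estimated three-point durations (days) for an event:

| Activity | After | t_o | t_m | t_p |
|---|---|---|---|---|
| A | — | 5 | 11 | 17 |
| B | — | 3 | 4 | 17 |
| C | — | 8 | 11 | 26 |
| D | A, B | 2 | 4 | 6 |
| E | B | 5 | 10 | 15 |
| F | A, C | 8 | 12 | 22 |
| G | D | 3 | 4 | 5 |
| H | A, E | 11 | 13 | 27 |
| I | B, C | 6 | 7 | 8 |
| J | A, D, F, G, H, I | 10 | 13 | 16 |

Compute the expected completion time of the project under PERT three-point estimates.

44 days

te_A = (5 + 4·11 + 17)/6 = 66/6 = 11
te_B = (3 + 4·4 + 17)/6 = 36/6 = 6
te_C = (8 + 4·11 + 26)/6 = 78/6 = 13
te_D = (2 + 4·4 + 6)/6 = 24/6 = 4
te_E = (5 + 4·10 + 15)/6 = 60/6 = 10
te_F = (8 + 4·12 + 22)/6 = 78/6 = 13
te_G = (3 + 4·4 + 5)/6 = 24/6 = 4
te_H = (11 + 4·13 + 27)/6 = 90/6 = 15
te_I = (6 + 4·7 + 8)/6 = 42/6 = 7
te_J = (10 + 4·13 + 16)/6 = 78/6 = 13

Forward pass:
ES_A = 0; EF_A = 11
ES_B = 0; EF_B = 6
ES_C = 0; EF_C = 13
ES_D = max(EF_A=11, EF_B=6) = 11; EF_D = 11+4 = 15
ES_E = 6; EF_E = 6+10 = 16
ES_F = max(EF_A=11, EF_C=13) = 13; EF_F = 13+13 = 26
ES_G = 15; EF_G = 15+4 = 19
ES_H = max(EF_A=11, EF_E=16) = 16; EF_H = 16+15 = 31
ES_I = max(EF_B=6, EF_C=13) = 13; EF_I = 13+7 = 20
ES_J = max(EF_A=11, EF_D=15, EF_F=26, EF_G=19, EF_H=31, EF_I=20) = 31; EF_J = 31+13 = 44
Expected project duration μ = 44 days. Critical path: B → E → H → J.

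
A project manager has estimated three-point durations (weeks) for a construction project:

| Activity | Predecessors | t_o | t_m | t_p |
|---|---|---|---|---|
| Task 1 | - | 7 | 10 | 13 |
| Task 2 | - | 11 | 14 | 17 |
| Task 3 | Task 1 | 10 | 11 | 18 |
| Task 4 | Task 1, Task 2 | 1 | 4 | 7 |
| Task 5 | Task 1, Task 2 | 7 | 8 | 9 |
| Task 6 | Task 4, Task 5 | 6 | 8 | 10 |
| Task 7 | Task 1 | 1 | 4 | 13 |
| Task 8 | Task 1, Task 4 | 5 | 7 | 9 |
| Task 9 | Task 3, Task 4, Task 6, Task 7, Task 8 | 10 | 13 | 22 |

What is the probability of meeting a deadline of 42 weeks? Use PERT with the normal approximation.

0.198

te_Task 1 = (7 + 4·10 + 13)/6 = 60/6 = 10; σ²_Task 1 = ((13−7)/6)² = 1.000
te_Task 2 = (11 + 4·14 + 17)/6 = 84/6 = 14; σ²_Task 2 = ((17−11)/6)² = 1.000
te_Task 3 = (10 + 4·11 + 18)/6 = 72/6 = 12; σ²_Task 3 = ((18−10)/6)² = 1.778
te_Task 4 = (1 + 4·4 + 7)/6 = 24/6 = 4; σ²_Task 4 = ((7−1)/6)² = 1.000
te_Task 5 = (7 + 4·8 + 9)/6 = 48/6 = 8; σ²_Task 5 = ((9−7)/6)² = 0.111
te_Task 6 = (6 + 4·8 + 10)/6 = 48/6 = 8; σ²_Task 6 = ((10−6)/6)² = 0.444
te_Task 7 = (1 + 4·4 + 13)/6 = 30/6 = 5; σ²_Task 7 = ((13−1)/6)² = 4.000
te_Task 8 = (5 + 4·7 + 9)/6 = 42/6 = 7; σ²_Task 8 = ((9−5)/6)² = 0.444
te_Task 9 = (10 + 4·13 + 22)/6 = 84/6 = 14; σ²_Task 9 = ((22−10)/6)² = 4.000

Forward pass:
ES_Task 1 = 0; EF_Task 1 = 10
ES_Task 2 = 0; EF_Task 2 = 14
ES_Task 3 = 10; EF_Task 3 = 10+12 = 22
ES_Task 4 = max(EF_Task 1=10, EF_Task 2=14) = 14; EF_Task 4 = 14+4 = 18
ES_Task 5 = max(EF_Task 1=10, EF_Task 2=14) = 14; EF_Task 5 = 14+8 = 22
ES_Task 6 = max(EF_Task 4=18, EF_Task 5=22) = 22; EF_Task 6 = 22+8 = 30
ES_Task 7 = 10; EF_Task 7 = 10+5 = 15
ES_Task 8 = max(EF_Task 1=10, EF_Task 4=18) = 18; EF_Task 8 = 18+7 = 25
ES_Task 9 = max(EF_Task 3=22, EF_Task 4=18, EF_Task 6=30, EF_Task 7=15, EF_Task 8=25) = 30; EF_Task 9 = 30+14 = 44
Expected project duration μ = 44 weeks. Critical path: Task 2 → Task 5 → Task 6 → Task 9.

Variance along critical path = 1.000 + 0.111 + 0.444 + 4.000 = 5.556; σ = √5.556 = 2.357 weeks.
Z = (42 − 44) / 2.357 = -0.849
P(T ≤ 42) = Φ(-0.849) ≈ 0.198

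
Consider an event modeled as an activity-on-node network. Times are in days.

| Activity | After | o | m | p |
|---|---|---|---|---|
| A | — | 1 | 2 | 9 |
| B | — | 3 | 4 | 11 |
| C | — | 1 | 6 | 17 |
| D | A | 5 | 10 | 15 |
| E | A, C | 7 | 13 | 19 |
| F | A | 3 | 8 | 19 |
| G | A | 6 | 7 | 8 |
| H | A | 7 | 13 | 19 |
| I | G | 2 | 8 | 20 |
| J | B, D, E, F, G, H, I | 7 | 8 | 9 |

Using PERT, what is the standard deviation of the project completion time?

3.35 days

te_A = (1 + 4·2 + 9)/6 = 18/6 = 3; σ²_A = ((9−1)/6)² = 1.778
te_B = (3 + 4·4 + 11)/6 = 30/6 = 5; σ²_B = ((11−3)/6)² = 1.778
te_C = (1 + 4·6 + 17)/6 = 42/6 = 7; σ²_C = ((17−1)/6)² = 7.111
te_D = (5 + 4·10 + 15)/6 = 60/6 = 10; σ²_D = ((15−5)/6)² = 2.778
te_E = (7 + 4·13 + 19)/6 = 78/6 = 13; σ²_E = ((19−7)/6)² = 4.000
te_F = (3 + 4·8 + 19)/6 = 54/6 = 9; σ²_F = ((19−3)/6)² = 7.111
te_G = (6 + 4·7 + 8)/6 = 42/6 = 7; σ²_G = ((8−6)/6)² = 0.111
te_H = (7 + 4·13 + 19)/6 = 78/6 = 13; σ²_H = ((19−7)/6)² = 4.000
te_I = (2 + 4·8 + 20)/6 = 54/6 = 9; σ²_I = ((20−2)/6)² = 9.000
te_J = (7 + 4·8 + 9)/6 = 48/6 = 8; σ²_J = ((9−7)/6)² = 0.111

Forward pass:
ES_A = 0; EF_A = 3
ES_B = 0; EF_B = 5
ES_C = 0; EF_C = 7
ES_D = 3; EF_D = 3+10 = 13
ES_E = max(EF_A=3, EF_C=7) = 7; EF_E = 7+13 = 20
ES_F = 3; EF_F = 3+9 = 12
ES_G = 3; EF_G = 3+7 = 10
ES_H = 3; EF_H = 3+13 = 16
ES_I = 10; EF_I = 10+9 = 19
ES_J = max(EF_B=5, EF_D=13, EF_E=20, EF_F=12, EF_G=10, EF_H=16, EF_I=19) = 20; EF_J = 20+8 = 28
Expected project duration μ = 28 days. Critical path: C → E → J.

Variance along critical path = 7.111 + 4.000 + 0.111 = 11.222
σ = √11.222 = 3.350 days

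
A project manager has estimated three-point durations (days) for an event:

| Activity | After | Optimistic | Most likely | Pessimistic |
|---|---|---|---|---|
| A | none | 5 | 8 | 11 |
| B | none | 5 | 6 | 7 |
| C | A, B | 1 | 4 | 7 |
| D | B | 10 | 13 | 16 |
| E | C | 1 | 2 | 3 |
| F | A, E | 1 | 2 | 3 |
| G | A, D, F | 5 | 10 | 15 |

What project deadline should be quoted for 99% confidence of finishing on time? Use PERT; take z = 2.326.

te_A = (5 + 4·8 + 11)/6 = 48/6 = 8; σ²_A = ((11−5)/6)² = 1.000
te_B = (5 + 4·6 + 7)/6 = 36/6 = 6; σ²_B = ((7−5)/6)² = 0.111
te_C = (1 + 4·4 + 7)/6 = 24/6 = 4; σ²_C = ((7−1)/6)² = 1.000
te_D = (10 + 4·13 + 16)/6 = 78/6 = 13; σ²_D = ((16−10)/6)² = 1.000
te_E = (1 + 4·2 + 3)/6 = 12/6 = 2; σ²_E = ((3−1)/6)² = 0.111
te_F = (1 + 4·2 + 3)/6 = 12/6 = 2; σ²_F = ((3−1)/6)² = 0.111
te_G = (5 + 4·10 + 15)/6 = 60/6 = 10; σ²_G = ((15−5)/6)² = 2.778

Forward pass:
ES_A = 0; EF_A = 8
ES_B = 0; EF_B = 6
ES_C = max(EF_A=8, EF_B=6) = 8; EF_C = 8+4 = 12
ES_D = 6; EF_D = 6+13 = 19
ES_E = 12; EF_E = 12+2 = 14
ES_F = max(EF_A=8, EF_E=14) = 14; EF_F = 14+2 = 16
ES_G = max(EF_A=8, EF_D=19, EF_F=16) = 19; EF_G = 19+10 = 29
Expected project duration μ = 29 days. Critical path: B → D → G.

Variance along critical path = 0.111 + 1.000 + 2.778 = 3.889; σ = 1.972 days.
D = μ + z·σ = 29 + 2.326·1.972 = 33.6 days

33.6 days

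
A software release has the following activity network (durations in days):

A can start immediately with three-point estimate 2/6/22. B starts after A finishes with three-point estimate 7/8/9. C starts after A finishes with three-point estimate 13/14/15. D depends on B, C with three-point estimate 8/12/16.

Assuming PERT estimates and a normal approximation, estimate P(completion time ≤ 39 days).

te_A = (2 + 4·6 + 22)/6 = 48/6 = 8; σ²_A = ((22−2)/6)² = 11.111
te_B = (7 + 4·8 + 9)/6 = 48/6 = 8; σ²_B = ((9−7)/6)² = 0.111
te_C = (13 + 4·14 + 15)/6 = 84/6 = 14; σ²_C = ((15−13)/6)² = 0.111
te_D = (8 + 4·12 + 16)/6 = 72/6 = 12; σ²_D = ((16−8)/6)² = 1.778

Forward pass:
ES_A = 0; EF_A = 8
ES_B = 8; EF_B = 8+8 = 16
ES_C = 8; EF_C = 8+14 = 22
ES_D = max(EF_B=16, EF_C=22) = 22; EF_D = 22+12 = 34
Expected project duration μ = 34 days. Critical path: A → C → D.

Variance along critical path = 11.111 + 0.111 + 1.778 = 13.000; σ = √13.000 = 3.606 days.
Z = (39 − 34) / 3.606 = 1.387
P(T ≤ 39) = Φ(1.387) ≈ 0.917

0.917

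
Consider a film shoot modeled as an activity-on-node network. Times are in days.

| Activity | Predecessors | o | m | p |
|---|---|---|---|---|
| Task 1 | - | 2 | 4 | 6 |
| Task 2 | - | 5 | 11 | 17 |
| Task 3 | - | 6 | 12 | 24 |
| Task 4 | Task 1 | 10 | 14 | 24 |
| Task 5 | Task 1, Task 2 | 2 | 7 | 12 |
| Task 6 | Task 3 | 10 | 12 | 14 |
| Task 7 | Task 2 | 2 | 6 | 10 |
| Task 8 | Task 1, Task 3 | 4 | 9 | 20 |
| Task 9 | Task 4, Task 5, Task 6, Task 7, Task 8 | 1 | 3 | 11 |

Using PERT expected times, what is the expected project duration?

29 days

te_Task 1 = (2 + 4·4 + 6)/6 = 24/6 = 4
te_Task 2 = (5 + 4·11 + 17)/6 = 66/6 = 11
te_Task 3 = (6 + 4·12 + 24)/6 = 78/6 = 13
te_Task 4 = (10 + 4·14 + 24)/6 = 90/6 = 15
te_Task 5 = (2 + 4·7 + 12)/6 = 42/6 = 7
te_Task 6 = (10 + 4·12 + 14)/6 = 72/6 = 12
te_Task 7 = (2 + 4·6 + 10)/6 = 36/6 = 6
te_Task 8 = (4 + 4·9 + 20)/6 = 60/6 = 10
te_Task 9 = (1 + 4·3 + 11)/6 = 24/6 = 4

Forward pass:
ES_Task 1 = 0; EF_Task 1 = 4
ES_Task 2 = 0; EF_Task 2 = 11
ES_Task 3 = 0; EF_Task 3 = 13
ES_Task 4 = 4; EF_Task 4 = 4+15 = 19
ES_Task 5 = max(EF_Task 1=4, EF_Task 2=11) = 11; EF_Task 5 = 11+7 = 18
ES_Task 6 = 13; EF_Task 6 = 13+12 = 25
ES_Task 7 = 11; EF_Task 7 = 11+6 = 17
ES_Task 8 = max(EF_Task 1=4, EF_Task 3=13) = 13; EF_Task 8 = 13+10 = 23
ES_Task 9 = max(EF_Task 4=19, EF_Task 5=18, EF_Task 6=25, EF_Task 7=17, EF_Task 8=23) = 25; EF_Task 9 = 25+4 = 29
Expected project duration μ = 29 days. Critical path: Task 3 → Task 6 → Task 9.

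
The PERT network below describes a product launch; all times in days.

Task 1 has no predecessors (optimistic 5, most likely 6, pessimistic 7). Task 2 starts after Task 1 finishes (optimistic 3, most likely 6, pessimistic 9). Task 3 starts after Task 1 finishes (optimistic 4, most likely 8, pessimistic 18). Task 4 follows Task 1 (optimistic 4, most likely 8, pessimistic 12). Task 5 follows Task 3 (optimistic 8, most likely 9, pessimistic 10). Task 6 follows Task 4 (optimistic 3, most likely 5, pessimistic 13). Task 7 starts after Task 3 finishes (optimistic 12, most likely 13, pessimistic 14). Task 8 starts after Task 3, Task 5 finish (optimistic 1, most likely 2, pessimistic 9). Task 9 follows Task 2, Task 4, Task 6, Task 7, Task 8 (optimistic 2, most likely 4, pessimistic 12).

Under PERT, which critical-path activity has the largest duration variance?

te_Task 1 = (5 + 4·6 + 7)/6 = 36/6 = 6; σ²_Task 1 = ((7−5)/6)² = 0.111
te_Task 2 = (3 + 4·6 + 9)/6 = 36/6 = 6; σ²_Task 2 = ((9−3)/6)² = 1.000
te_Task 3 = (4 + 4·8 + 18)/6 = 54/6 = 9; σ²_Task 3 = ((18−4)/6)² = 5.444
te_Task 4 = (4 + 4·8 + 12)/6 = 48/6 = 8; σ²_Task 4 = ((12−4)/6)² = 1.778
te_Task 5 = (8 + 4·9 + 10)/6 = 54/6 = 9; σ²_Task 5 = ((10−8)/6)² = 0.111
te_Task 6 = (3 + 4·5 + 13)/6 = 36/6 = 6; σ²_Task 6 = ((13−3)/6)² = 2.778
te_Task 7 = (12 + 4·13 + 14)/6 = 78/6 = 13; σ²_Task 7 = ((14−12)/6)² = 0.111
te_Task 8 = (1 + 4·2 + 9)/6 = 18/6 = 3; σ²_Task 8 = ((9−1)/6)² = 1.778
te_Task 9 = (2 + 4·4 + 12)/6 = 30/6 = 5; σ²_Task 9 = ((12−2)/6)² = 2.778

Forward pass:
ES_Task 1 = 0; EF_Task 1 = 6
ES_Task 2 = 6; EF_Task 2 = 6+6 = 12
ES_Task 3 = 6; EF_Task 3 = 6+9 = 15
ES_Task 4 = 6; EF_Task 4 = 6+8 = 14
ES_Task 5 = 15; EF_Task 5 = 15+9 = 24
ES_Task 6 = 14; EF_Task 6 = 14+6 = 20
ES_Task 7 = 15; EF_Task 7 = 15+13 = 28
ES_Task 8 = max(EF_Task 3=15, EF_Task 5=24) = 24; EF_Task 8 = 24+3 = 27
ES_Task 9 = max(EF_Task 2=12, EF_Task 4=14, EF_Task 6=20, EF_Task 7=28, EF_Task 8=27) = 28; EF_Task 9 = 28+5 = 33
Expected project duration μ = 33 days. Critical path: Task 1 → Task 3 → Task 7 → Task 9.

Variances on critical path: σ²_Task 1=0.111, σ²_Task 3=5.444, σ²_Task 7=0.111, σ²_Task 9=2.778.
Largest is σ²_Task 3 = 5.444.

Task 3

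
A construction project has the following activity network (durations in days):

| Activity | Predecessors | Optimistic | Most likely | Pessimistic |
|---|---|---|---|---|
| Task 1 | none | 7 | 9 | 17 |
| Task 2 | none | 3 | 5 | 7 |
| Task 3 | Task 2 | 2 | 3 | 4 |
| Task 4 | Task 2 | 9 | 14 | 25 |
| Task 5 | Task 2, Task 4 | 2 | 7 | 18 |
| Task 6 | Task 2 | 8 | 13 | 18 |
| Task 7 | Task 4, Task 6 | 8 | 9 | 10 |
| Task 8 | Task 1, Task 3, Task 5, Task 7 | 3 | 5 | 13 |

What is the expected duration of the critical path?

te_Task 1 = (7 + 4·9 + 17)/6 = 60/6 = 10
te_Task 2 = (3 + 4·5 + 7)/6 = 30/6 = 5
te_Task 3 = (2 + 4·3 + 4)/6 = 18/6 = 3
te_Task 4 = (9 + 4·14 + 25)/6 = 90/6 = 15
te_Task 5 = (2 + 4·7 + 18)/6 = 48/6 = 8
te_Task 6 = (8 + 4·13 + 18)/6 = 78/6 = 13
te_Task 7 = (8 + 4·9 + 10)/6 = 54/6 = 9
te_Task 8 = (3 + 4·5 + 13)/6 = 36/6 = 6

Forward pass:
ES_Task 1 = 0; EF_Task 1 = 10
ES_Task 2 = 0; EF_Task 2 = 5
ES_Task 3 = 5; EF_Task 3 = 5+3 = 8
ES_Task 4 = 5; EF_Task 4 = 5+15 = 20
ES_Task 5 = max(EF_Task 2=5, EF_Task 4=20) = 20; EF_Task 5 = 20+8 = 28
ES_Task 6 = 5; EF_Task 6 = 5+13 = 18
ES_Task 7 = max(EF_Task 4=20, EF_Task 6=18) = 20; EF_Task 7 = 20+9 = 29
ES_Task 8 = max(EF_Task 1=10, EF_Task 3=8, EF_Task 5=28, EF_Task 7=29) = 29; EF_Task 8 = 29+6 = 35
Expected project duration μ = 35 days. Critical path: Task 2 → Task 4 → Task 7 → Task 8.

35 days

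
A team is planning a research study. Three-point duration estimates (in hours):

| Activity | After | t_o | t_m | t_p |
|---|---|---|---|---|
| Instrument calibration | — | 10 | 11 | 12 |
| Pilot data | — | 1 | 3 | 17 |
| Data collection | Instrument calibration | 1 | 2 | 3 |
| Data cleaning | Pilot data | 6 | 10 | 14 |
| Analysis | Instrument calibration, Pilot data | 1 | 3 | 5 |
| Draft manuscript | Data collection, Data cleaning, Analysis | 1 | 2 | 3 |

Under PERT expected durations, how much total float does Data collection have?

te_Instrument calibration = (10 + 4·11 + 12)/6 = 66/6 = 11
te_Pilot data = (1 + 4·3 + 17)/6 = 30/6 = 5
te_Data collection = (1 + 4·2 + 3)/6 = 12/6 = 2
te_Data cleaning = (6 + 4·10 + 14)/6 = 60/6 = 10
te_Analysis = (1 + 4·3 + 5)/6 = 18/6 = 3
te_Draft manuscript = (1 + 4·2 + 3)/6 = 12/6 = 2

Forward pass:
ES_Instrument calibration = 0; EF_Instrument calibration = 11
ES_Pilot data = 0; EF_Pilot data = 5
ES_Data collection = 11; EF_Data collection = 11+2 = 13
ES_Data cleaning = 5; EF_Data cleaning = 5+10 = 15
ES_Analysis = max(EF_Instrument calibration=11, EF_Pilot data=5) = 11; EF_Analysis = 11+3 = 14
ES_Draft manuscript = max(EF_Data collection=13, EF_Data cleaning=15, EF_Analysis=14) = 15; EF_Draft manuscript = 15+2 = 17
Expected project duration μ = 17 hours. Critical path: Pilot data → Data cleaning → Draft manuscript.

Backward pass:
LF_Draft manuscript = 17; LS_Draft manuscript = 17−2 = 15
LF_Analysis = LS_Draft manuscript = 15; LS_Analysis = 15−3 = 12
LF_Data cleaning = LS_Draft manuscript = 15; LS_Data cleaning = 15−10 = 5
LF_Data collection = LS_Draft manuscript = 15; LS_Data collection = 15−2 = 13
LF_Pilot data = min(LS_Data cleaning=5, LS_Analysis=12) = 5; LS_Pilot data = 5−5 = 0
LF_Instrument calibration = min(LS_Data collection=13, LS_Analysis=12) = 12; LS_Instrument calibration = 12−11 = 1
Slack_Data collection = LS_Data collection − ES_Data collection = 13 − 11 = 2

2 hours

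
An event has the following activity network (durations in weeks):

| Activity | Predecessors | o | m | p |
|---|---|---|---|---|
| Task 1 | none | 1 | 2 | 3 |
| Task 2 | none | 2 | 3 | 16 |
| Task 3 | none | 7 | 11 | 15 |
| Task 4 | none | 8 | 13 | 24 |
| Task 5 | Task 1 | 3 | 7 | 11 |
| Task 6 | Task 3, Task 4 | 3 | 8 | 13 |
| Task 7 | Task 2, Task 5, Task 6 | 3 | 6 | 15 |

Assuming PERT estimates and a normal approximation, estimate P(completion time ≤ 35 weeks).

te_Task 1 = (1 + 4·2 + 3)/6 = 12/6 = 2; σ²_Task 1 = ((3−1)/6)² = 0.111
te_Task 2 = (2 + 4·3 + 16)/6 = 30/6 = 5; σ²_Task 2 = ((16−2)/6)² = 5.444
te_Task 3 = (7 + 4·11 + 15)/6 = 66/6 = 11; σ²_Task 3 = ((15−7)/6)² = 1.778
te_Task 4 = (8 + 4·13 + 24)/6 = 84/6 = 14; σ²_Task 4 = ((24−8)/6)² = 7.111
te_Task 5 = (3 + 4·7 + 11)/6 = 42/6 = 7; σ²_Task 5 = ((11−3)/6)² = 1.778
te_Task 6 = (3 + 4·8 + 13)/6 = 48/6 = 8; σ²_Task 6 = ((13−3)/6)² = 2.778
te_Task 7 = (3 + 4·6 + 15)/6 = 42/6 = 7; σ²_Task 7 = ((15−3)/6)² = 4.000

Forward pass:
ES_Task 1 = 0; EF_Task 1 = 2
ES_Task 2 = 0; EF_Task 2 = 5
ES_Task 3 = 0; EF_Task 3 = 11
ES_Task 4 = 0; EF_Task 4 = 14
ES_Task 5 = 2; EF_Task 5 = 2+7 = 9
ES_Task 6 = max(EF_Task 3=11, EF_Task 4=14) = 14; EF_Task 6 = 14+8 = 22
ES_Task 7 = max(EF_Task 2=5, EF_Task 5=9, EF_Task 6=22) = 22; EF_Task 7 = 22+7 = 29
Expected project duration μ = 29 weeks. Critical path: Task 4 → Task 6 → Task 7.

Variance along critical path = 7.111 + 2.778 + 4.000 = 13.889; σ = √13.889 = 3.727 weeks.
Z = (35 − 29) / 3.727 = 1.610
P(T ≤ 35) = Φ(1.610) ≈ 0.946

0.946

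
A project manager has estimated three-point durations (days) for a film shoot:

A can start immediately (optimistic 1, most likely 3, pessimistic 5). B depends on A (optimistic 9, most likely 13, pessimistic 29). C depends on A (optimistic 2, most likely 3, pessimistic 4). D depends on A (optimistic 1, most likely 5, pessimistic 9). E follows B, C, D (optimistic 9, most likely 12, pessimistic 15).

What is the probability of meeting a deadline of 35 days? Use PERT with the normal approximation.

te_A = (1 + 4·3 + 5)/6 = 18/6 = 3; σ²_A = ((5−1)/6)² = 0.444
te_B = (9 + 4·13 + 29)/6 = 90/6 = 15; σ²_B = ((29−9)/6)² = 11.111
te_C = (2 + 4·3 + 4)/6 = 18/6 = 3; σ²_C = ((4−2)/6)² = 0.111
te_D = (1 + 4·5 + 9)/6 = 30/6 = 5; σ²_D = ((9−1)/6)² = 1.778
te_E = (9 + 4·12 + 15)/6 = 72/6 = 12; σ²_E = ((15−9)/6)² = 1.000

Forward pass:
ES_A = 0; EF_A = 3
ES_B = 3; EF_B = 3+15 = 18
ES_C = 3; EF_C = 3+3 = 6
ES_D = 3; EF_D = 3+5 = 8
ES_E = max(EF_B=18, EF_C=6, EF_D=8) = 18; EF_E = 18+12 = 30
Expected project duration μ = 30 days. Critical path: A → B → E.

Variance along critical path = 0.444 + 11.111 + 1.000 = 12.556; σ = √12.556 = 3.543 days.
Z = (35 − 30) / 3.543 = 1.411
P(T ≤ 35) = Φ(1.411) ≈ 0.921

0.921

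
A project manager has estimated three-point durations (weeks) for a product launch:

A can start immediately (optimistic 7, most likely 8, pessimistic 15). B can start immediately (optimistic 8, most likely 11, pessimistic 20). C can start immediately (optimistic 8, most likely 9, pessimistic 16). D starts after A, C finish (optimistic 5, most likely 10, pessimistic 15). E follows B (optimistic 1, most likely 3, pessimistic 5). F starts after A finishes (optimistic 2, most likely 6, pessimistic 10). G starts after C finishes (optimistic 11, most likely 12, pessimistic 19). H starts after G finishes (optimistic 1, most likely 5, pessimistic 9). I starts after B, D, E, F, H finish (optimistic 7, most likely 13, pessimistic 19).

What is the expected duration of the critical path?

te_A = (7 + 4·8 + 15)/6 = 54/6 = 9
te_B = (8 + 4·11 + 20)/6 = 72/6 = 12
te_C = (8 + 4·9 + 16)/6 = 60/6 = 10
te_D = (5 + 4·10 + 15)/6 = 60/6 = 10
te_E = (1 + 4·3 + 5)/6 = 18/6 = 3
te_F = (2 + 4·6 + 10)/6 = 36/6 = 6
te_G = (11 + 4·12 + 19)/6 = 78/6 = 13
te_H = (1 + 4·5 + 9)/6 = 30/6 = 5
te_I = (7 + 4·13 + 19)/6 = 78/6 = 13

Forward pass:
ES_A = 0; EF_A = 9
ES_B = 0; EF_B = 12
ES_C = 0; EF_C = 10
ES_D = max(EF_A=9, EF_C=10) = 10; EF_D = 10+10 = 20
ES_E = 12; EF_E = 12+3 = 15
ES_F = 9; EF_F = 9+6 = 15
ES_G = 10; EF_G = 10+13 = 23
ES_H = 23; EF_H = 23+5 = 28
ES_I = max(EF_B=12, EF_D=20, EF_E=15, EF_F=15, EF_H=28) = 28; EF_I = 28+13 = 41
Expected project duration μ = 41 weeks. Critical path: C → G → H → I.

41 weeks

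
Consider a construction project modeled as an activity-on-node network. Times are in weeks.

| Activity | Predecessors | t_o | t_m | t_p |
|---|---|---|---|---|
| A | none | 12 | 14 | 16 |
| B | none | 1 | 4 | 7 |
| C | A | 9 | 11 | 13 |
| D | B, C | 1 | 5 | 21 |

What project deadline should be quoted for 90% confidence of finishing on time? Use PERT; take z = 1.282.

36.4 weeks

te_A = (12 + 4·14 + 16)/6 = 84/6 = 14; σ²_A = ((16−12)/6)² = 0.444
te_B = (1 + 4·4 + 7)/6 = 24/6 = 4; σ²_B = ((7−1)/6)² = 1.000
te_C = (9 + 4·11 + 13)/6 = 66/6 = 11; σ²_C = ((13−9)/6)² = 0.444
te_D = (1 + 4·5 + 21)/6 = 42/6 = 7; σ²_D = ((21−1)/6)² = 11.111

Forward pass:
ES_A = 0; EF_A = 14
ES_B = 0; EF_B = 4
ES_C = 14; EF_C = 14+11 = 25
ES_D = max(EF_B=4, EF_C=25) = 25; EF_D = 25+7 = 32
Expected project duration μ = 32 weeks. Critical path: A → C → D.

Variance along critical path = 0.444 + 0.444 + 11.111 = 12.000; σ = 3.464 weeks.
D = μ + z·σ = 32 + 1.282·3.464 = 36.4 weeks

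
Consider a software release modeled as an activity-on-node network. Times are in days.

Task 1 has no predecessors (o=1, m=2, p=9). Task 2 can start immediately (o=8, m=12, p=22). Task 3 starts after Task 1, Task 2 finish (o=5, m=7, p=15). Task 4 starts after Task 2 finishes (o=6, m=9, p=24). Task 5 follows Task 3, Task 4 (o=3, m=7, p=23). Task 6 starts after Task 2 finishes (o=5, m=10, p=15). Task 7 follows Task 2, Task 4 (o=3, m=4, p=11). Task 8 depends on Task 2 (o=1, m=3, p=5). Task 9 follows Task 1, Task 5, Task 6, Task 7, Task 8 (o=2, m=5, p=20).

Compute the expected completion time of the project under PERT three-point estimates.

te_Task 1 = (1 + 4·2 + 9)/6 = 18/6 = 3
te_Task 2 = (8 + 4·12 + 22)/6 = 78/6 = 13
te_Task 3 = (5 + 4·7 + 15)/6 = 48/6 = 8
te_Task 4 = (6 + 4·9 + 24)/6 = 66/6 = 11
te_Task 5 = (3 + 4·7 + 23)/6 = 54/6 = 9
te_Task 6 = (5 + 4·10 + 15)/6 = 60/6 = 10
te_Task 7 = (3 + 4·4 + 11)/6 = 30/6 = 5
te_Task 8 = (1 + 4·3 + 5)/6 = 18/6 = 3
te_Task 9 = (2 + 4·5 + 20)/6 = 42/6 = 7

Forward pass:
ES_Task 1 = 0; EF_Task 1 = 3
ES_Task 2 = 0; EF_Task 2 = 13
ES_Task 3 = max(EF_Task 1=3, EF_Task 2=13) = 13; EF_Task 3 = 13+8 = 21
ES_Task 4 = 13; EF_Task 4 = 13+11 = 24
ES_Task 5 = max(EF_Task 3=21, EF_Task 4=24) = 24; EF_Task 5 = 24+9 = 33
ES_Task 6 = 13; EF_Task 6 = 13+10 = 23
ES_Task 7 = max(EF_Task 2=13, EF_Task 4=24) = 24; EF_Task 7 = 24+5 = 29
ES_Task 8 = 13; EF_Task 8 = 13+3 = 16
ES_Task 9 = max(EF_Task 1=3, EF_Task 5=33, EF_Task 6=23, EF_Task 7=29, EF_Task 8=16) = 33; EF_Task 9 = 33+7 = 40
Expected project duration μ = 40 days. Critical path: Task 2 → Task 4 → Task 5 → Task 9.

40 days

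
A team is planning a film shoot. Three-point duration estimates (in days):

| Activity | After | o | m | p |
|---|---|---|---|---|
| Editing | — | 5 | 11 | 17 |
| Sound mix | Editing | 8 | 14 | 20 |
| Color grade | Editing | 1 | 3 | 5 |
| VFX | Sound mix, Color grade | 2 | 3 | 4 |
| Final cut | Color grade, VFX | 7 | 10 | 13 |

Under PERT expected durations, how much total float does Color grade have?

te_Editing = (5 + 4·11 + 17)/6 = 66/6 = 11
te_Sound mix = (8 + 4·14 + 20)/6 = 84/6 = 14
te_Color grade = (1 + 4·3 + 5)/6 = 18/6 = 3
te_VFX = (2 + 4·3 + 4)/6 = 18/6 = 3
te_Final cut = (7 + 4·10 + 13)/6 = 60/6 = 10

Forward pass:
ES_Editing = 0; EF_Editing = 11
ES_Sound mix = 11; EF_Sound mix = 11+14 = 25
ES_Color grade = 11; EF_Color grade = 11+3 = 14
ES_VFX = max(EF_Sound mix=25, EF_Color grade=14) = 25; EF_VFX = 25+3 = 28
ES_Final cut = max(EF_Color grade=14, EF_VFX=28) = 28; EF_Final cut = 28+10 = 38
Expected project duration μ = 38 days. Critical path: Editing → Sound mix → VFX → Final cut.

Backward pass:
LF_Final cut = 38; LS_Final cut = 38−10 = 28
LF_VFX = LS_Final cut = 28; LS_VFX = 28−3 = 25
LF_Color grade = min(LS_VFX=25, LS_Final cut=28) = 25; LS_Color grade = 25−3 = 22
LF_Sound mix = LS_VFX = 25; LS_Sound mix = 25−14 = 11
LF_Editing = min(LS_Sound mix=11, LS_Color grade=22) = 11; LS_Editing = 11−11 = 0
Slack_Color grade = LS_Color grade − ES_Color grade = 22 − 11 = 11

11 days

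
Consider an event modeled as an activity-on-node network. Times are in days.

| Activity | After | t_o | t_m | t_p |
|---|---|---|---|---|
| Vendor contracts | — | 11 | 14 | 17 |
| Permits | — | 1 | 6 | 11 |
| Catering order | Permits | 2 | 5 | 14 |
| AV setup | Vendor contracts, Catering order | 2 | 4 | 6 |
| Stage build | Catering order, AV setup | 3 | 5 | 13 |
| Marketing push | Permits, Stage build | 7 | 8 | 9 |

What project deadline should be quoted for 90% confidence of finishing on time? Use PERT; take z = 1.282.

te_Vendor contracts = (11 + 4·14 + 17)/6 = 84/6 = 14; σ²_Vendor contracts = ((17−11)/6)² = 1.000
te_Permits = (1 + 4·6 + 11)/6 = 36/6 = 6; σ²_Permits = ((11−1)/6)² = 2.778
te_Catering order = (2 + 4·5 + 14)/6 = 36/6 = 6; σ²_Catering order = ((14−2)/6)² = 4.000
te_AV setup = (2 + 4·4 + 6)/6 = 24/6 = 4; σ²_AV setup = ((6−2)/6)² = 0.444
te_Stage build = (3 + 4·5 + 13)/6 = 36/6 = 6; σ²_Stage build = ((13−3)/6)² = 2.778
te_Marketing push = (7 + 4·8 + 9)/6 = 48/6 = 8; σ²_Marketing push = ((9−7)/6)² = 0.111

Forward pass:
ES_Vendor contracts = 0; EF_Vendor contracts = 14
ES_Permits = 0; EF_Permits = 6
ES_Catering order = 6; EF_Catering order = 6+6 = 12
ES_AV setup = max(EF_Vendor contracts=14, EF_Catering order=12) = 14; EF_AV setup = 14+4 = 18
ES_Stage build = max(EF_Catering order=12, EF_AV setup=18) = 18; EF_Stage build = 18+6 = 24
ES_Marketing push = max(EF_Permits=6, EF_Stage build=24) = 24; EF_Marketing push = 24+8 = 32
Expected project duration μ = 32 days. Critical path: Vendor contracts → AV setup → Stage build → Marketing push.

Variance along critical path = 1.000 + 0.444 + 2.778 + 0.111 = 4.333; σ = 2.082 days.
D = μ + z·σ = 32 + 1.282·2.082 = 34.7 days

34.7 days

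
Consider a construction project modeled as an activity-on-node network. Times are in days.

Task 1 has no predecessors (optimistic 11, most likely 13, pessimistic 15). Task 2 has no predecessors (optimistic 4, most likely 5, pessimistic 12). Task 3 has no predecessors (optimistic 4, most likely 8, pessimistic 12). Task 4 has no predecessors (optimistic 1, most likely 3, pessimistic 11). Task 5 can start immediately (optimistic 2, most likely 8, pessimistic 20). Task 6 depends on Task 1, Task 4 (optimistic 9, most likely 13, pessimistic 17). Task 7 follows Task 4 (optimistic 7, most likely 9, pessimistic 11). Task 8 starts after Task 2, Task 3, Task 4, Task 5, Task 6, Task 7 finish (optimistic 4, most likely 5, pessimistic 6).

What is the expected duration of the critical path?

31 days

te_Task 1 = (11 + 4·13 + 15)/6 = 78/6 = 13
te_Task 2 = (4 + 4·5 + 12)/6 = 36/6 = 6
te_Task 3 = (4 + 4·8 + 12)/6 = 48/6 = 8
te_Task 4 = (1 + 4·3 + 11)/6 = 24/6 = 4
te_Task 5 = (2 + 4·8 + 20)/6 = 54/6 = 9
te_Task 6 = (9 + 4·13 + 17)/6 = 78/6 = 13
te_Task 7 = (7 + 4·9 + 11)/6 = 54/6 = 9
te_Task 8 = (4 + 4·5 + 6)/6 = 30/6 = 5

Forward pass:
ES_Task 1 = 0; EF_Task 1 = 13
ES_Task 2 = 0; EF_Task 2 = 6
ES_Task 3 = 0; EF_Task 3 = 8
ES_Task 4 = 0; EF_Task 4 = 4
ES_Task 5 = 0; EF_Task 5 = 9
ES_Task 6 = max(EF_Task 1=13, EF_Task 4=4) = 13; EF_Task 6 = 13+13 = 26
ES_Task 7 = 4; EF_Task 7 = 4+9 = 13
ES_Task 8 = max(EF_Task 2=6, EF_Task 3=8, EF_Task 4=4, EF_Task 5=9, EF_Task 6=26, EF_Task 7=13) = 26; EF_Task 8 = 26+5 = 31
Expected project duration μ = 31 days. Critical path: Task 1 → Task 6 → Task 8.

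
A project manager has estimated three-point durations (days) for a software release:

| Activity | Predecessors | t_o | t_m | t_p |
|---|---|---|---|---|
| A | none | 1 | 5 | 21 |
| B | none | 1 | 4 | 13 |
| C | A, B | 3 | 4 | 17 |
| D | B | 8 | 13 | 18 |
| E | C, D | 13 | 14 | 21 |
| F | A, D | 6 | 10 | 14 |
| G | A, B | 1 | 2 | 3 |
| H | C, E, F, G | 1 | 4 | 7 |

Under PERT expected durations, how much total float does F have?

5 days

te_A = (1 + 4·5 + 21)/6 = 42/6 = 7
te_B = (1 + 4·4 + 13)/6 = 30/6 = 5
te_C = (3 + 4·4 + 17)/6 = 36/6 = 6
te_D = (8 + 4·13 + 18)/6 = 78/6 = 13
te_E = (13 + 4·14 + 21)/6 = 90/6 = 15
te_F = (6 + 4·10 + 14)/6 = 60/6 = 10
te_G = (1 + 4·2 + 3)/6 = 12/6 = 2
te_H = (1 + 4·4 + 7)/6 = 24/6 = 4

Forward pass:
ES_A = 0; EF_A = 7
ES_B = 0; EF_B = 5
ES_C = max(EF_A=7, EF_B=5) = 7; EF_C = 7+6 = 13
ES_D = 5; EF_D = 5+13 = 18
ES_E = max(EF_C=13, EF_D=18) = 18; EF_E = 18+15 = 33
ES_F = max(EF_A=7, EF_D=18) = 18; EF_F = 18+10 = 28
ES_G = max(EF_A=7, EF_B=5) = 7; EF_G = 7+2 = 9
ES_H = max(EF_C=13, EF_E=33, EF_F=28, EF_G=9) = 33; EF_H = 33+4 = 37
Expected project duration μ = 37 days. Critical path: B → D → E → H.

Backward pass:
LF_H = 37; LS_H = 37−4 = 33
LF_G = LS_H = 33; LS_G = 33−2 = 31
LF_F = LS_H = 33; LS_F = 33−10 = 23
LF_E = LS_H = 33; LS_E = 33−15 = 18
LF_D = min(LS_E=18, LS_F=23) = 18; LS_D = 18−13 = 5
LF_C = min(LS_E=18, LS_H=33) = 18; LS_C = 18−6 = 12
LF_B = min(LS_C=12, LS_D=5, LS_G=31) = 5; LS_B = 5−5 = 0
LF_A = min(LS_C=12, LS_F=23, LS_G=31) = 12; LS_A = 12−7 = 5
Slack_F = LS_F − ES_F = 23 − 18 = 5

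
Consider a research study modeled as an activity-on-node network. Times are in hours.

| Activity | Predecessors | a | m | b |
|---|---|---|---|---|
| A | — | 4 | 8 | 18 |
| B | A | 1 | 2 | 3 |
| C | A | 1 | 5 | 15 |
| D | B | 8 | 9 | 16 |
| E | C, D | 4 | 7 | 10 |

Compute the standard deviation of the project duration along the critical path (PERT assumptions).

2.89 hours

te_A = (4 + 4·8 + 18)/6 = 54/6 = 9; σ²_A = ((18−4)/6)² = 5.444
te_B = (1 + 4·2 + 3)/6 = 12/6 = 2; σ²_B = ((3−1)/6)² = 0.111
te_C = (1 + 4·5 + 15)/6 = 36/6 = 6; σ²_C = ((15−1)/6)² = 5.444
te_D = (8 + 4·9 + 16)/6 = 60/6 = 10; σ²_D = ((16−8)/6)² = 1.778
te_E = (4 + 4·7 + 10)/6 = 42/6 = 7; σ²_E = ((10−4)/6)² = 1.000

Forward pass:
ES_A = 0; EF_A = 9
ES_B = 9; EF_B = 9+2 = 11
ES_C = 9; EF_C = 9+6 = 15
ES_D = 11; EF_D = 11+10 = 21
ES_E = max(EF_C=15, EF_D=21) = 21; EF_E = 21+7 = 28
Expected project duration μ = 28 hours. Critical path: A → B → D → E.

Variance along critical path = 5.444 + 0.111 + 1.778 + 1.000 = 8.333
σ = √8.333 = 2.887 hours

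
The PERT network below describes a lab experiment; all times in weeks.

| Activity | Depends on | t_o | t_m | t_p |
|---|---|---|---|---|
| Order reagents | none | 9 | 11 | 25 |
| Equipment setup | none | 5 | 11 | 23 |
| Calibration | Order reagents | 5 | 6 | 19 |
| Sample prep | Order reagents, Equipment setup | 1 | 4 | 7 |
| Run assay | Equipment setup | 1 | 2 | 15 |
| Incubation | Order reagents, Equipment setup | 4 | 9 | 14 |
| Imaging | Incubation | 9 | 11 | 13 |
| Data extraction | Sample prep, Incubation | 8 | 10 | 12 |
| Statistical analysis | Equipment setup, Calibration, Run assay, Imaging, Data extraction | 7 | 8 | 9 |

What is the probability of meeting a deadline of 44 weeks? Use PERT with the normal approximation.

te_Order reagents = (9 + 4·11 + 25)/6 = 78/6 = 13; σ²_Order reagents = ((25−9)/6)² = 7.111
te_Equipment setup = (5 + 4·11 + 23)/6 = 72/6 = 12; σ²_Equipment setup = ((23−5)/6)² = 9.000
te_Calibration = (5 + 4·6 + 19)/6 = 48/6 = 8; σ²_Calibration = ((19−5)/6)² = 5.444
te_Sample prep = (1 + 4·4 + 7)/6 = 24/6 = 4; σ²_Sample prep = ((7−1)/6)² = 1.000
te_Run assay = (1 + 4·2 + 15)/6 = 24/6 = 4; σ²_Run assay = ((15−1)/6)² = 5.444
te_Incubation = (4 + 4·9 + 14)/6 = 54/6 = 9; σ²_Incubation = ((14−4)/6)² = 2.778
te_Imaging = (9 + 4·11 + 13)/6 = 66/6 = 11; σ²_Imaging = ((13−9)/6)² = 0.444
te_Data extraction = (8 + 4·10 + 12)/6 = 60/6 = 10; σ²_Data extraction = ((12−8)/6)² = 0.444
te_Statistical analysis = (7 + 4·8 + 9)/6 = 48/6 = 8; σ²_Statistical analysis = ((9−7)/6)² = 0.111

Forward pass:
ES_Order reagents = 0; EF_Order reagents = 13
ES_Equipment setup = 0; EF_Equipment setup = 12
ES_Calibration = 13; EF_Calibration = 13+8 = 21
ES_Sample prep = max(EF_Order reagents=13, EF_Equipment setup=12) = 13; EF_Sample prep = 13+4 = 17
ES_Run assay = 12; EF_Run assay = 12+4 = 16
ES_Incubation = max(EF_Order reagents=13, EF_Equipment setup=12) = 13; EF_Incubation = 13+9 = 22
ES_Imaging = 22; EF_Imaging = 22+11 = 33
ES_Data extraction = max(EF_Sample prep=17, EF_Incubation=22) = 22; EF_Data extraction = 22+10 = 32
ES_Statistical analysis = max(EF_Equipment setup=12, EF_Calibration=21, EF_Run assay=16, EF_Imaging=33, EF_Data extraction=32) = 33; EF_Statistical analysis = 33+8 = 41
Expected project duration μ = 41 weeks. Critical path: Order reagents → Incubation → Imaging → Statistical analysis.

Variance along critical path = 7.111 + 2.778 + 0.444 + 0.111 = 10.444; σ = √10.444 = 3.232 weeks.
Z = (44 − 41) / 3.232 = 0.928
P(T ≤ 44) = Φ(0.928) ≈ 0.823

0.823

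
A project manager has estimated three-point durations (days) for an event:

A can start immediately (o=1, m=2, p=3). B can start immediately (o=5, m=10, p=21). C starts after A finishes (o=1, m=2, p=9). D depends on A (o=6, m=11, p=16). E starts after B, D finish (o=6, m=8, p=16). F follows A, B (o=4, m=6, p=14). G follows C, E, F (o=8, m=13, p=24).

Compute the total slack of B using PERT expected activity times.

2 days

te_A = (1 + 4·2 + 3)/6 = 12/6 = 2
te_B = (5 + 4·10 + 21)/6 = 66/6 = 11
te_C = (1 + 4·2 + 9)/6 = 18/6 = 3
te_D = (6 + 4·11 + 16)/6 = 66/6 = 11
te_E = (6 + 4·8 + 16)/6 = 54/6 = 9
te_F = (4 + 4·6 + 14)/6 = 42/6 = 7
te_G = (8 + 4·13 + 24)/6 = 84/6 = 14

Forward pass:
ES_A = 0; EF_A = 2
ES_B = 0; EF_B = 11
ES_C = 2; EF_C = 2+3 = 5
ES_D = 2; EF_D = 2+11 = 13
ES_E = max(EF_B=11, EF_D=13) = 13; EF_E = 13+9 = 22
ES_F = max(EF_A=2, EF_B=11) = 11; EF_F = 11+7 = 18
ES_G = max(EF_C=5, EF_E=22, EF_F=18) = 22; EF_G = 22+14 = 36
Expected project duration μ = 36 days. Critical path: A → D → E → G.

Backward pass:
LF_G = 36; LS_G = 36−14 = 22
LF_F = LS_G = 22; LS_F = 22−7 = 15
LF_E = LS_G = 22; LS_E = 22−9 = 13
LF_D = LS_E = 13; LS_D = 13−11 = 2
LF_C = LS_G = 22; LS_C = 22−3 = 19
LF_B = min(LS_E=13, LS_F=15) = 13; LS_B = 13−11 = 2
LF_A = min(LS_C=19, LS_D=2, LS_F=15) = 2; LS_A = 2−2 = 0
Slack_B = LS_B − ES_B = 2 − 0 = 2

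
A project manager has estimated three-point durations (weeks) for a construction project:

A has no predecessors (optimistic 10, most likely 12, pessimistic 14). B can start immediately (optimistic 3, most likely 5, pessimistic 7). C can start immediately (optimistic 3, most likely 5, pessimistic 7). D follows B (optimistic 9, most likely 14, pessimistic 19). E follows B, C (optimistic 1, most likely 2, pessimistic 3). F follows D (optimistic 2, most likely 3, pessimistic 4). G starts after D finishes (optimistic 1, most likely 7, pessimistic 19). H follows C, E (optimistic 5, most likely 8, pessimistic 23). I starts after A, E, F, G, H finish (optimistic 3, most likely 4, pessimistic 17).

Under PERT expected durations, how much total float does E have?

10 weeks

te_A = (10 + 4·12 + 14)/6 = 72/6 = 12
te_B = (3 + 4·5 + 7)/6 = 30/6 = 5
te_C = (3 + 4·5 + 7)/6 = 30/6 = 5
te_D = (9 + 4·14 + 19)/6 = 84/6 = 14
te_E = (1 + 4·2 + 3)/6 = 12/6 = 2
te_F = (2 + 4·3 + 4)/6 = 18/6 = 3
te_G = (1 + 4·7 + 19)/6 = 48/6 = 8
te_H = (5 + 4·8 + 23)/6 = 60/6 = 10
te_I = (3 + 4·4 + 17)/6 = 36/6 = 6

Forward pass:
ES_A = 0; EF_A = 12
ES_B = 0; EF_B = 5
ES_C = 0; EF_C = 5
ES_D = 5; EF_D = 5+14 = 19
ES_E = max(EF_B=5, EF_C=5) = 5; EF_E = 5+2 = 7
ES_F = 19; EF_F = 19+3 = 22
ES_G = 19; EF_G = 19+8 = 27
ES_H = max(EF_C=5, EF_E=7) = 7; EF_H = 7+10 = 17
ES_I = max(EF_A=12, EF_E=7, EF_F=22, EF_G=27, EF_H=17) = 27; EF_I = 27+6 = 33
Expected project duration μ = 33 weeks. Critical path: B → D → G → I.

Backward pass:
LF_I = 33; LS_I = 33−6 = 27
LF_H = LS_I = 27; LS_H = 27−10 = 17
LF_G = LS_I = 27; LS_G = 27−8 = 19
LF_F = LS_I = 27; LS_F = 27−3 = 24
LF_E = min(LS_H=17, LS_I=27) = 17; LS_E = 17−2 = 15
LF_D = min(LS_F=24, LS_G=19) = 19; LS_D = 19−14 = 5
LF_C = min(LS_E=15, LS_H=17) = 15; LS_C = 15−5 = 10
LF_B = min(LS_D=5, LS_E=15) = 5; LS_B = 5−5 = 0
LF_A = LS_I = 27; LS_A = 27−12 = 15
Slack_E = LS_E − ES_E = 15 − 5 = 10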